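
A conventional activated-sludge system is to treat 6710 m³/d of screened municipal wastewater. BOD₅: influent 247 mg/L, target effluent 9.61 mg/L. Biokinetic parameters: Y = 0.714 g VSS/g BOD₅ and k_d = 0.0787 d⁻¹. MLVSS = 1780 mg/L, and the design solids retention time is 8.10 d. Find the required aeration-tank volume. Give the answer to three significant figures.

From the SRT design equation V = Y Q (S₀−S) θ_c / [X (1 + k_d θ_c)] = 0.714 × 6710 × (247 − 9.61) × 8.10 / [1780 × (1 + 0.0787 × 8.10)] = 9.21×10^6 / 2915 = 3161 m³.

V ≈ 3160 m³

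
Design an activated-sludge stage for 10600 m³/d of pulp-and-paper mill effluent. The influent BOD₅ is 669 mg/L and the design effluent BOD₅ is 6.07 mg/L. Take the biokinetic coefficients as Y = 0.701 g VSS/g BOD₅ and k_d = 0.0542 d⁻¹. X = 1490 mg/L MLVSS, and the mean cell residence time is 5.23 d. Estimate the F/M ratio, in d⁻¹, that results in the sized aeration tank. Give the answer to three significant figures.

F/M ≈ 0.353 d⁻¹

From the SRT design equation V = Y Q (S₀−S) θ_c / [X (1 + k_d θ_c)] = 0.701 × 10600 × (669 − 6.07) × 5.23 / [1490 × (1 + 0.0542 × 5.23)] = 2.58×10^7 / 1912 = 13472 m³.
F/M = applied load / biomass = Q·S₀/(V·X) = 10600 × 669 / (13472 × 1490) = 0.3533 d⁻¹.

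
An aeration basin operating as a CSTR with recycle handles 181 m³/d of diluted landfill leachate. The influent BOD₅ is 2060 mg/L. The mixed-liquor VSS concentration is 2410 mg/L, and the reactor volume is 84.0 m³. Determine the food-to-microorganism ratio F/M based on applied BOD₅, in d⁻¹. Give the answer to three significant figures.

F/M = applied load / biomass = Q·S₀/(V·X) = 181 × 2060 / (84.00 × 2410) = 1.842 d⁻¹.

F/M ≈ 1.84 d⁻¹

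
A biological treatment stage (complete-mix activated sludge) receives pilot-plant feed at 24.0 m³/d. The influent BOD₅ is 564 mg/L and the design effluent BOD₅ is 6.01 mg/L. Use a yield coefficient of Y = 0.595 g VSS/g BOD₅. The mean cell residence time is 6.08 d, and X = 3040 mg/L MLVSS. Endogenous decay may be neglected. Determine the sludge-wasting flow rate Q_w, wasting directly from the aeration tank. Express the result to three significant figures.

Q_w ≈ 2.62 m³/d

Biomass mass balance (decay neglected): V·X = Y·Q·(S₀ − S)·θ_c, so V = 0.595 × 24.0 × (564 − 6.01) × 6.08 / 3040 = 15.94 m³.
For wasting at MLVSS concentration, Q_w = V/θ_c = 15.94/6.08 = 2.621 m³/d.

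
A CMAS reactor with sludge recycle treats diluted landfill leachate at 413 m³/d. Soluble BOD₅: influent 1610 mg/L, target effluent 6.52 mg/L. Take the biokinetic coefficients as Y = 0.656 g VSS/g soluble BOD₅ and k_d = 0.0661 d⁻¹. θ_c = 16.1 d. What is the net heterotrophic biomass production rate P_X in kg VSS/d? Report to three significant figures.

Observed yield with endogenous decay: Y_obs = Y / (1 + k_d·θ_c) = 0.656 / (1 + 0.0661 × 16.1) = 0.656 / 2.064 = 0.3178 g VSS/g soluble BOD₅.
ΔS = 1610 − 6.52 = 1603 mg/L, so the substrate removal rate is 413 × 1603/1000 = 662.2 kg soluble BOD₅/d.
Biomass produced: P_X = Y_obs·Q·ΔS = 0.3178 × 662.2 ≈ 210.5 kg VSS/d.

P_X ≈ 210 kg VSS/d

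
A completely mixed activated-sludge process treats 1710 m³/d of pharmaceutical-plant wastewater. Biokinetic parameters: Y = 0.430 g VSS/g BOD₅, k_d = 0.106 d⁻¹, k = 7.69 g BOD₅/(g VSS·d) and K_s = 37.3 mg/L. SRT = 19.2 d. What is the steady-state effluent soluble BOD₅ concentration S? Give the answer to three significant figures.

From the Monod/SRT balance for a CMAS, S = K_s·(1+k_d θ_c)/[θ_c·(Y k − k_d) − 1] = 37.3 × (1 + 0.106 × 19.2) / [19.2 × (0.430 × 7.69 − 0.106) − 1] = 113.2 / 60.45 = 1.873 mg/L.

S ≈ 1.87 mg/L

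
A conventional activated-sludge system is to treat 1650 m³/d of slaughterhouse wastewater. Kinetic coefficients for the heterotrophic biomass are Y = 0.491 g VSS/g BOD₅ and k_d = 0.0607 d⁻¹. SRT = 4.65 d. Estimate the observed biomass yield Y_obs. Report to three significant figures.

Correct the yield for decay: Y_obs = Y/(1 + k_d θ_c) = 0.491 / (1 + 0.0607 × 4.65) = 0.491 / 1.282 = 0.3829.

Y_obs ≈ 0.383 g VSS/g BOD₅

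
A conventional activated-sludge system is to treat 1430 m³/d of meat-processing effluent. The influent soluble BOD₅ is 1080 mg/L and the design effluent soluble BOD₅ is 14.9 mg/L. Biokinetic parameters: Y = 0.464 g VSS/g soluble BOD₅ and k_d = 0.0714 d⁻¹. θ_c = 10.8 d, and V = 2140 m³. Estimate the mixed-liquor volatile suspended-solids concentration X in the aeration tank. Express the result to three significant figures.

X = Y·Q·ΔS·θ_c / [V·(1 + k_d θ_c)] = 0.464 × 1430 × (1080 − 14.9) × 10.8 / [2140 × (1 + 0.0714 × 10.8)] = 2014 mg/L.

X ≈ 2010 mg/L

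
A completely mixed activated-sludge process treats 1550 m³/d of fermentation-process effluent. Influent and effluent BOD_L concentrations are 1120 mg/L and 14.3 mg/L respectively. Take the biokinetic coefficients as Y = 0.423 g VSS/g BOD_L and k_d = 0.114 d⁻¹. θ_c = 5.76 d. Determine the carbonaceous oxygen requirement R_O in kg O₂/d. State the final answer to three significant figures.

Y_obs = Y / (1 + k_d θ_c) = 0.423 / (1 + 0.114 × 5.76) = 0.423 / 1.657 = 0.2553.
Q·(S₀ − S) = 1550 × (1120 − 14.3) × 10⁻³ = 1714 kg/d removed.
Net sludge production P_X = 0.2553 × 1714 = 437.6 kg VSS/d.
R_O = Q·(S₀ − S) − 1.42·P_X = 1714 − 1.42 × 437.6 = 1092 kg O₂/d.

R_O ≈ 1090 kg O₂/d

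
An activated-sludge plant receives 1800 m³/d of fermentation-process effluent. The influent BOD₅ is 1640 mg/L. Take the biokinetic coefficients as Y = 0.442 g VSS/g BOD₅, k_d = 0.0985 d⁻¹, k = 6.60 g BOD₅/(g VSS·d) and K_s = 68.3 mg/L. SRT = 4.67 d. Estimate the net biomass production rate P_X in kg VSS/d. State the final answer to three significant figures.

From the Monod/SRT balance for a CMAS, S = K_s·(1+k_d θ_c)/[θ_c·(Y k − k_d) − 1] = 68.3 × (1 + 0.0985 × 4.67) / [4.67 × (0.442 × 6.60 − 0.0985) − 1] = 99.72 / 12.16 = 8.198 mg/L.
The observed yield is Y_obs = Y/(1 + k_d·θ_c) = 0.442 / (1 + 0.0985 × 4.67) = 0.442 / 1.460 = 0.3027 g VSS per g BOD₅ removed.
Q·(S₀ − S) = 1800 × (1640 − 8.20) × 10⁻³ = 2937 kg/d removed.
So the net sludge growth is P_X = 0.3027 × 2937 = 889.2 kg VSS/d.

P_X ≈ 889 kg VSS/d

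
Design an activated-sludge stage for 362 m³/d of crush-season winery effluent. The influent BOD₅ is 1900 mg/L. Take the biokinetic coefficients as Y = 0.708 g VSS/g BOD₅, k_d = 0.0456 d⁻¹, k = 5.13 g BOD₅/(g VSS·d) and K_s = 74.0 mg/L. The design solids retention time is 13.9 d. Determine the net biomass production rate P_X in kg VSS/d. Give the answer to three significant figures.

Effluent substrate depends only on kinetics and SRT: S = K_s(1 + k_d θ_c) / [θ_c(Yk − k_d) − 1] = 74.0 × (1 + 0.0456 × 13.9) / [13.9 × (0.708 × 5.13 − 0.0456) − 1] = 120.9 / 48.85 = 2.475 mg/L.
Observed yield with endogenous decay: Y_obs = Y / (1 + k_d·θ_c) = 0.708 / (1 + 0.0456 × 13.9) = 0.708 / 1.634 = 0.4333 g VSS/g BOD₅.
ΔS = 1900 − 2.47 = 1898 mg/L, so the substrate removal rate is 362 × 1898/1000 = 686.9 kg BOD₅/d.
Biomass produced: P_X = Y_obs·Q·ΔS = 0.4333 × 686.9 ≈ 297.7 kg VSS/d.

P_X ≈ 298 kg VSS/d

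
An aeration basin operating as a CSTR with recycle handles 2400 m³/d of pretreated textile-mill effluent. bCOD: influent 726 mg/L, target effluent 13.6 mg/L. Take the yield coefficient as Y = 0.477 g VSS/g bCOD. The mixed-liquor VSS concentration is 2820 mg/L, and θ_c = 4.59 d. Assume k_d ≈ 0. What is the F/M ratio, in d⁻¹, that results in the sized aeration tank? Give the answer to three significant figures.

F/M ≈ 0.465 d⁻¹

V·X = Y·Q·ΔS·θ_c gives V = 0.477 × 2400 × (726 − 13.6) × 4.59 / 2820 = 1327 m³.
F/M = applied load / biomass = Q·S₀/(V·X) = 2400 × 726 / (1327 × 2820) = 0.4655 d⁻¹.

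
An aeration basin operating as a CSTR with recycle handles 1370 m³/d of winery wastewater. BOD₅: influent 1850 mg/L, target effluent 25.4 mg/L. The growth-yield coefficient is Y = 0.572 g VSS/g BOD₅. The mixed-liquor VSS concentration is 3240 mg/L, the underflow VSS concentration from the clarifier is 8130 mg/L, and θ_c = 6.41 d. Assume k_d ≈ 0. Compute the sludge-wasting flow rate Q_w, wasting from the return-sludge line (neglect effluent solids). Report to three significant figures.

V·X = Y·Q·ΔS·θ_c gives V = 0.572 × 1370 × (1850 − 25.4) × 6.41 / 3240 = 2829 m³.
θ_c = V·X/(Q_w·X_r) when wasting from the recycle, so Q_w = V·X/(θ_c·X_r) = 2829 × 3240 / (6.41 × 8130) = 175.9 m³/d.

Q_w ≈ 176 m³/d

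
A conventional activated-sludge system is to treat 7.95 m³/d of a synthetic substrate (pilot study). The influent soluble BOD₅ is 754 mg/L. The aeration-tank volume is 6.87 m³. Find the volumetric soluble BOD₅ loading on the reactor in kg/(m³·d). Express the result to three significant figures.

Applied soluble BOD₅ load per unit volume = Q·S₀/V = (7.95 × 754/1000)/6.870 = 0.8725 kg soluble BOD₅·m⁻³·d⁻¹.

L_v ≈ 0.873 kg soluble BOD₅/(m³·d)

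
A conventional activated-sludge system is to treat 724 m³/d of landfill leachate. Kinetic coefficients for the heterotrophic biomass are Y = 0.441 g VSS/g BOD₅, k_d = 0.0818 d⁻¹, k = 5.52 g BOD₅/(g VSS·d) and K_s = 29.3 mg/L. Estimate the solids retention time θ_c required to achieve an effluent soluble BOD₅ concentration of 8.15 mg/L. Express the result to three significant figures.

At the target effluent, Y k S/(K_s+S) = 0.441×5.52×8.15/37.45 = 0.5298 d⁻¹.
1/θ_c = 0.5298 − 0.0818 = 0.4480 d⁻¹, so θ_c = 2.232 d.

θ_c ≈ 2.23 d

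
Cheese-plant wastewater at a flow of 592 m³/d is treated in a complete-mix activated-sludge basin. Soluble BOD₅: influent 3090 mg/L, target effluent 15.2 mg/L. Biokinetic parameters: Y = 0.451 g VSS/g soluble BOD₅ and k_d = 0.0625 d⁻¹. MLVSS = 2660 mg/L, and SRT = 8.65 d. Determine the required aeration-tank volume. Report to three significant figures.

V ≈ 1730 m³

From the SRT design equation V = Y Q (S₀−S) θ_c / [X (1 + k_d θ_c)] = 0.451 × 592 × (3090 − 15.2) × 8.65 / [2660 × (1 + 0.0625 × 8.65)] = 7.1×10^6 / 4098 = 1733 m³.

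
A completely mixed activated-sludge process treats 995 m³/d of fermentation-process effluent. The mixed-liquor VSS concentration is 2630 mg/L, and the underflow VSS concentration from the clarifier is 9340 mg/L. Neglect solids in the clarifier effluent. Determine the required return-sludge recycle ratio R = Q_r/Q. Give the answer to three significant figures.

R ≈ 0.392

R = Q_r/Q = X/(X_r − X) = 2630 / (9340 − 2630) = 0.3920.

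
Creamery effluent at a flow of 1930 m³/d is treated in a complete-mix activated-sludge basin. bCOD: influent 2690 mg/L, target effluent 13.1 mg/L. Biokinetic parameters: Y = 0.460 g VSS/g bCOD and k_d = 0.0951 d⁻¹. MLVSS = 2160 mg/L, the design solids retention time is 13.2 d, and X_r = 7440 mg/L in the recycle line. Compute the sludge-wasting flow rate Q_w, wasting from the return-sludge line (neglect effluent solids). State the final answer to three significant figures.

From the SRT design equation V = Y Q (S₀−S) θ_c / [X (1 + k_d θ_c)] = 0.460 × 1930 × (2690 − 13.1) × 13.2 / [2160 × (1 + 0.0951 × 13.2)] = 3.14×10^7 / 4871 = 6440 m³.
Wasting from the return line (neglecting effluent solids): Q_w = V·X / (θ_c·X_r) = 6440 × 2160 / (13.2 × 7440) = 141.6 m³/d.

Q_w ≈ 142 m³/d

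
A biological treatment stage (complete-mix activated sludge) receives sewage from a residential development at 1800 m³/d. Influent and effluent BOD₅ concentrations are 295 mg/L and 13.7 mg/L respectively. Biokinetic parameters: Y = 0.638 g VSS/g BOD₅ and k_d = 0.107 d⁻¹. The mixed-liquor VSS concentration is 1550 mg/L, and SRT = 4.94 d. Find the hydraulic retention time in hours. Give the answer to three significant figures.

τ ≈ 8.98 h

Rearranging the biomass balance for a CMAS with decay, V = Y·Q·ΔS·θ_c / [X·(1+k_d θ_c)] = 0.638 × 1800 × (295 − 13.7) × 4.94 / [1550 × (1 + 0.107 × 4.94)] = 1.6×10^6 / 2369 = 673.6 m³.
HRT = V/Q = 673.6 m³ / 1800 m³·d⁻¹ = 0.3742 d × 24 = 8.981 h.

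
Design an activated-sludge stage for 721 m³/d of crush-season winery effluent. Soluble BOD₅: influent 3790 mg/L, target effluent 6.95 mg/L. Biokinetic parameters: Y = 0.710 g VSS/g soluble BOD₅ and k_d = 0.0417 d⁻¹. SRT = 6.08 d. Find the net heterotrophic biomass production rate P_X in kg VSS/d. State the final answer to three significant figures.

P_X ≈ 1540 kg VSS/d

Correct the yield for decay: Y_obs = Y/(1 + k_d θ_c) = 0.710 / (1 + 0.0417 × 6.08) = 0.710 / 1.254 = 0.5664.
Substrate removed = Q·(S₀ − S) = 721 m³/d × (3790 − 6.95) g/m³ = 2.73×10^6 g/d = 2728 kg/d.
Net biomass production P_X = Y_obs × Q·(S₀ − S) = 0.5664 × 2728 = 1545 kg VSS/d.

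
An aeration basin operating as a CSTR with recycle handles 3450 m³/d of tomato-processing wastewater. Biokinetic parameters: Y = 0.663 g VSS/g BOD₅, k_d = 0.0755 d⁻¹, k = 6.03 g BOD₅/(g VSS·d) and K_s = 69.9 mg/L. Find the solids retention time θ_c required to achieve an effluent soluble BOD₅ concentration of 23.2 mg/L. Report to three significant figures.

θ_c ≈ 1.09 d

Specific growth rate at S = 23.2 mg/L: μ = YkS/(K_s+S) = 0.663·6.03·23.2/(69.9+23.2) = 0.9963 d⁻¹.
θ_c = 1/(μ − k_d) = 1/(0.9963 − 0.0755) = 1/0.9208 = 1.086 d.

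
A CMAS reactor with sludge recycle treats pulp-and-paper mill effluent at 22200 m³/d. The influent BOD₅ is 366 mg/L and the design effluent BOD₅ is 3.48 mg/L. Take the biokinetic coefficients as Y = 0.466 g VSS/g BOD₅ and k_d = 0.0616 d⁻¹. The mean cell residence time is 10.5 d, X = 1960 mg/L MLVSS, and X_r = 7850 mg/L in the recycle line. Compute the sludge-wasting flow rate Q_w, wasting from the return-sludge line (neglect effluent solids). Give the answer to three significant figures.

From the SRT design equation V = Y Q (S₀−S) θ_c / [X (1 + k_d θ_c)] = 0.466 × 22200 × (366 − 3.48) × 10.5 / [1960 × (1 + 0.0616 × 10.5)] = 3.94×10^7 / 3228 = 12200 m³.
Wasting from the return line (neglecting effluent solids): Q_w = V·X / (θ_c·X_r) = 12200 × 1960 / (10.5 × 7850) = 290.1 m³/d.

Q_w ≈ 290 m³/d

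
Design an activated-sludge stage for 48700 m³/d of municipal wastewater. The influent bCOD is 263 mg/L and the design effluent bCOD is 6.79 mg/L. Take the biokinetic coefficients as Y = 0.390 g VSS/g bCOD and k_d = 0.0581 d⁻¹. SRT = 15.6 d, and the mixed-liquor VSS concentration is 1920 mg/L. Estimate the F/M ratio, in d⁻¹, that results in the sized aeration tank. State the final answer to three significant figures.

From the SRT design equation V = Y Q (S₀−S) θ_c / [X (1 + k_d θ_c)] = 0.390 × 48700 × (263 − 6.79) × 15.6 / [1920 × (1 + 0.0581 × 15.6)] = 7.59×10^7 / 3660 = 20740 m³.
Food-to-microorganism ratio F/M = Q S₀ / (V X) = 48700 × 263 / (20740 × 1920) = 0.3216 d⁻¹.

F/M ≈ 0.322 d⁻¹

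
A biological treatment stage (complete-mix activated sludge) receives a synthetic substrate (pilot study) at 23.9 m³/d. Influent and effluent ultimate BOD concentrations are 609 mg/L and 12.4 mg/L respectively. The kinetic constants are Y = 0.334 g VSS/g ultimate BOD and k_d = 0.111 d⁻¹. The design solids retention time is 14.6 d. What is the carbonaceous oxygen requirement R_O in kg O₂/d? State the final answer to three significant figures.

Observed yield with endogenous decay: Y_obs = Y / (1 + k_d·θ_c) = 0.334 / (1 + 0.111 × 14.6) = 0.334 / 2.621 = 0.1275 g VSS/g ultimate BOD.
Q·(S₀ − S) = 23.9 × (609 − 12.4) × 10⁻³ = 14.26 kg/d removed.
P_X = Y_obs·Q·(S₀ − S) = 0.1275 × 14.26 = 1.817 kg VSS/d.
Carbonaceous O₂ demand = substrate oxidised − cell-mass equivalent = 14.26 − 1.42 × 1.817 = 11.68 kg O₂/d.

R_O ≈ 11.7 kg O₂/d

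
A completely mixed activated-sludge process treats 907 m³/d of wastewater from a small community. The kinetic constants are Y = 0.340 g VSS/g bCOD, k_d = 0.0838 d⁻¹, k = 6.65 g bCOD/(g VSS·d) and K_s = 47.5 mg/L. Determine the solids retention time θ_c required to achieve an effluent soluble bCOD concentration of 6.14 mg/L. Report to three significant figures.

θ_c ≈ 5.71 d

At the target effluent, Y k S/(K_s+S) = 0.340×6.65×6.14/53.64 = 0.2588 d⁻¹.
Then 1/θ_c = μ − k_d = 0.2588 − 0.0838 = 0.1750 d⁻¹, giving θ_c = 5.714 d.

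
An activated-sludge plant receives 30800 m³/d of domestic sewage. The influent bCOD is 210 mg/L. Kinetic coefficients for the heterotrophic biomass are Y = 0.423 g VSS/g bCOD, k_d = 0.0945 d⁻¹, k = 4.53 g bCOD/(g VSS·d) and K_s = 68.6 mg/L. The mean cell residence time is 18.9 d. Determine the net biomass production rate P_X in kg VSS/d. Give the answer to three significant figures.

P_X ≈ 955 kg VSS/d

Effluent substrate depends only on kinetics and SRT: S = K_s(1 + k_d θ_c) / [θ_c(Yk − k_d) − 1] = 68.6 × (1 + 0.0945 × 18.9) / [18.9 × (0.423 × 4.53 − 0.0945) − 1] = 191.1 / 33.43 = 5.717 mg/L.
Correct the yield for decay: Y_obs = Y/(1 + k_d θ_c) = 0.423 / (1 + 0.0945 × 18.9) = 0.423 / 2.786 = 0.1518.
ΔS = 210 − 5.72 = 204.3 mg/L, so the substrate removal rate is 30800 × 204.3/1000 = 6292 kg bCOD/d.
Net biomass production P_X = Y_obs × Q·(S₀ − S) = 0.1518 × 6292 = 955.3 kg VSS/d.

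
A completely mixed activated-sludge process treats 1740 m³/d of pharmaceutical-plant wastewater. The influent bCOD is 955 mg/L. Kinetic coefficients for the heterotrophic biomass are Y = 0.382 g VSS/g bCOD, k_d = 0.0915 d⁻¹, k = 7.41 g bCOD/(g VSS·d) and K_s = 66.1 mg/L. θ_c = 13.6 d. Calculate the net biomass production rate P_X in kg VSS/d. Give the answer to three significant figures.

P_X ≈ 282 kg VSS/d

For a completely mixed reactor with recycle the Lawrence–McCarty relation gives S = K_s·(1 + k_d·θ_c) / [θ_c·(Y·k − k_d) − 1] = 66.1 × (1 + 0.0915 × 13.6) / [13.6 × (0.382 × 7.41 − 0.0915) − 1] = 148.4 / 36.25 = 4.092 mg/L.
Correct the yield for decay: Y_obs = Y/(1 + k_d θ_c) = 0.382 / (1 + 0.0915 × 13.6) = 0.382 / 2.244 = 0.1702.
ΔS = 955 − 4.09 = 950.9 mg/L, so the substrate removal rate is 1740 × 950.9/1000 = 1655 kg bCOD/d.
So the net sludge growth is P_X = 0.1702 × 1655 = 281.6 kg VSS/d.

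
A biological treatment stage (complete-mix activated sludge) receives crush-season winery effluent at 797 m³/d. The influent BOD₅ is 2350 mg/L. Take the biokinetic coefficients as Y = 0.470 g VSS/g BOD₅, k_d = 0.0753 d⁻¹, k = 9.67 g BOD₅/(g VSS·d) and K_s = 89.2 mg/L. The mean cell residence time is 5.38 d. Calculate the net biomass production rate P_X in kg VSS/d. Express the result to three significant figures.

From the Monod/SRT balance for a CMAS, S = K_s·(1+k_d θ_c)/[θ_c·(Y k − k_d) − 1] = 89.2 × (1 + 0.0753 × 5.38) / [5.38 × (0.470 × 9.67 − 0.0753) − 1] = 125.3 / 23.05 = 5.438 mg/L.
Y_obs = Y / (1 + k_d θ_c) = 0.470 / (1 + 0.0753 × 5.38) = 0.470 / 1.405 = 0.3345.
Q·(S₀ − S) = 797 × (2350 − 5.44) × 10⁻³ = 1869 kg/d removed.
Net biomass production P_X = Y_obs × Q·(S₀ − S) = 0.3345 × 1869 = 625.0 kg VSS/d.

P_X ≈ 625 kg VSS/d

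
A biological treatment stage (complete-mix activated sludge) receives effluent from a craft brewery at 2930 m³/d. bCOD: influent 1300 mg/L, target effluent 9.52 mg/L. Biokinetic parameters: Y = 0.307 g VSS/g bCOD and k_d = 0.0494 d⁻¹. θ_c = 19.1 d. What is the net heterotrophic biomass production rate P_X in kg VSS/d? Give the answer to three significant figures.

P_X ≈ 597 kg VSS/d

Correct the yield for decay: Y_obs = Y/(1 + k_d θ_c) = 0.307 / (1 + 0.0494 × 19.1) = 0.307 / 1.944 = 0.1580.
Q·(S₀ − S) = 2930 × (1300 − 9.52) × 10⁻³ = 3781 kg/d removed.
P_X = Y_obs · Q(S₀ − S) = 0.1580 × 3781 = 597.3 kg VSS/d.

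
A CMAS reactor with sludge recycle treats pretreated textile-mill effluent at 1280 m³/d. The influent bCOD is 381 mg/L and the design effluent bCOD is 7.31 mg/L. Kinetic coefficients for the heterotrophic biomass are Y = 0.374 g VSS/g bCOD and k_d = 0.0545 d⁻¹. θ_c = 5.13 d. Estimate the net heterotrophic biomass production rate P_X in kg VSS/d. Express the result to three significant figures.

Observed yield with endogenous decay: Y_obs = Y / (1 + k_d·θ_c) = 0.374 / (1 + 0.0545 × 5.13) = 0.374 / 1.280 = 0.2923 g VSS/g bCOD.
ΔS = 381 − 7.31 = 373.7 mg/L, so the substrate removal rate is 1280 × 373.7/1000 = 478.3 kg bCOD/d.
So the net sludge growth is P_X = 0.2923 × 478.3 = 139.8 kg VSS/d.

P_X ≈ 140 kg VSS/d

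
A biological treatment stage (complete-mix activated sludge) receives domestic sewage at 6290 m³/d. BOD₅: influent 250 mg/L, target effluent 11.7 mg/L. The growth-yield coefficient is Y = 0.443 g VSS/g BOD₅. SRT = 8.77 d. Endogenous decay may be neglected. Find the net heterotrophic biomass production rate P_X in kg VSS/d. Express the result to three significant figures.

P_X ≈ 664 kg VSS/d

No decay correction is needed, so Y_obs = Y = 0.443.
Mass of BOD₅ removed per day: Q(S₀ − S) = 6290 × 238.3 g/m³ = 1499 kg/d.
P_X = Y_obs · Q(S₀ − S) = 0.4430 × 1499 = 664.0 kg VSS/d.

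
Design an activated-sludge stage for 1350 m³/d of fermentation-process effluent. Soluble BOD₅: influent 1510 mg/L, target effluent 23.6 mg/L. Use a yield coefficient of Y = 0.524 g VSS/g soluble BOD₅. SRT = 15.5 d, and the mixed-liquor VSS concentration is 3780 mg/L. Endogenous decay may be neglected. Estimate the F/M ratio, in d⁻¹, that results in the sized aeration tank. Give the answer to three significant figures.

F/M ≈ 0.125 d⁻¹

V·X = Y·Q·ΔS·θ_c gives V = 0.524 × 1350 × (1510 − 23.6) × 15.5 / 3780 = 4312 m³.
F/M = applied load / biomass = Q·S₀/(V·X) = 1350 × 1510 / (4312 × 3780) = 0.1251 d⁻¹.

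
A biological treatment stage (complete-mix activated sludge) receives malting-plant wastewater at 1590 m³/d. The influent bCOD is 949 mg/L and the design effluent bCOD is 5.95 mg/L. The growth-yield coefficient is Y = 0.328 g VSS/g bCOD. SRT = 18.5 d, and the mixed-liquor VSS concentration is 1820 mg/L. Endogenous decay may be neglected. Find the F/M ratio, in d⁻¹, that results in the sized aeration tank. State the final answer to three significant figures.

Biomass mass balance (decay neglected): V·X = Y·Q·(S₀ − S)·θ_c, so V = 0.328 × 1590 × (949 − 5.95) × 18.5 / 1820 = 4999 m³.
F/M = Q·S₀ / (V·X) = 1590 × 949 / (4999 × 1820) = 0.1658 g bCOD·(g VSS·d)⁻¹.

F/M ≈ 0.166 d⁻¹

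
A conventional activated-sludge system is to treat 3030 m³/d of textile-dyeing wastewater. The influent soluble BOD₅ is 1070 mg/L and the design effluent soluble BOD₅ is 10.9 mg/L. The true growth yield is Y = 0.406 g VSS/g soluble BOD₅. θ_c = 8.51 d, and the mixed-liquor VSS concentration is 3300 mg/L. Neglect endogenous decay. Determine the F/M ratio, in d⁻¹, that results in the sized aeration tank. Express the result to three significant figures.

With k_d = 0 the design equation reduces to V = Y Q (S₀−S) θ_c / X = 0.406 × 3030 × (1070 − 10.9) × 8.51 / 3300 = 3360 m³.
Food-to-microorganism ratio F/M = Q S₀ / (V X) = 3030 × 1070 / (3360 × 3300) = 0.2924 d⁻¹.

F/M ≈ 0.292 d⁻¹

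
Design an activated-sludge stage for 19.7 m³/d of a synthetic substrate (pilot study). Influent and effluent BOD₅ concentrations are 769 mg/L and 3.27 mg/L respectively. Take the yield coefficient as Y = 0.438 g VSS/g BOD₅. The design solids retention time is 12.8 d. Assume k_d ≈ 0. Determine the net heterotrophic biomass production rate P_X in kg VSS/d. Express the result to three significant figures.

With endogenous decay neglected, the observed yield equals the true yield: Y_obs = Y = 0.438 g VSS/g BOD₅.
ΔS = 769 − 3.27 = 765.7 mg/L, so the substrate removal rate is 19.7 × 765.7/1000 = 15.08 kg BOD₅/d.
Biomass produced: P_X = Y_obs·Q·ΔS = 0.4380 × 15.08 ≈ 6.607 kg VSS/d.

P_X ≈ 6.61 kg VSS/d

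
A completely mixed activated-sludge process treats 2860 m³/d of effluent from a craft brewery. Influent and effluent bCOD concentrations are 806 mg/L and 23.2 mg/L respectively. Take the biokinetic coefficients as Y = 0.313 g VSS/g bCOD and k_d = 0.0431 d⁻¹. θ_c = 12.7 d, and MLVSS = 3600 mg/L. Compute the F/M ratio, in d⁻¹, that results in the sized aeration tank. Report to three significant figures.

F/M ≈ 0.401 d⁻¹

Rearranging the biomass balance for a CMAS with decay, V = Y·Q·ΔS·θ_c / [X·(1+k_d θ_c)] = 0.313 × 2860 × (806 − 23.2) × 12.7 / [3600 × (1 + 0.0431 × 12.7)] = 8.9×10^6 / 5571 = 1598 m³.
Food-to-microorganism ratio F/M = Q S₀ / (V X) = 2860 × 806 / (1598 × 3600) = 0.4008 d⁻¹.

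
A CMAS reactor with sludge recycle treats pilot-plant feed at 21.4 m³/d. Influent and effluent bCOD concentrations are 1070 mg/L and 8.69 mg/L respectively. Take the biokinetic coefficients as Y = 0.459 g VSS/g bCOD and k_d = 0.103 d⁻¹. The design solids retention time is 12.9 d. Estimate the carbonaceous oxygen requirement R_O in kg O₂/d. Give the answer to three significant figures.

The observed yield is Y_obs = Y/(1 + k_d·θ_c) = 0.459 / (1 + 0.103 × 12.9) = 0.459 / 2.329 = 0.1971 g VSS per g bCOD removed.
ΔS = 1070 − 8.69 = 1061 mg/L, so the substrate removal rate is 21.4 × 1061/1000 = 22.71 kg bCOD/d.
Net sludge production P_X = 0.1971 × 22.71 = 4.477 kg VSS/d.
R_O = Q·(S₀ − S) − 1.42·P_X = 22.71 − 1.42 × 4.477 = 16.36 kg O₂/d.

R_O ≈ 16.4 kg O₂/d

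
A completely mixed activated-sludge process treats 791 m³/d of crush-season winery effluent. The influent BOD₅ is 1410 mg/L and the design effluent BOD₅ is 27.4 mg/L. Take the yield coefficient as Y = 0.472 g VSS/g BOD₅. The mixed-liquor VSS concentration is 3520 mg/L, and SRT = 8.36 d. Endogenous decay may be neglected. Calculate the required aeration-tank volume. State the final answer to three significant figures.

V ≈ 1230 m³

Biomass mass balance (decay neglected): V·X = Y·Q·(S₀ − S)·θ_c, so V = 0.472 × 791 × (1410 − 27.4) × 8.36 / 3520 = 1226 m³.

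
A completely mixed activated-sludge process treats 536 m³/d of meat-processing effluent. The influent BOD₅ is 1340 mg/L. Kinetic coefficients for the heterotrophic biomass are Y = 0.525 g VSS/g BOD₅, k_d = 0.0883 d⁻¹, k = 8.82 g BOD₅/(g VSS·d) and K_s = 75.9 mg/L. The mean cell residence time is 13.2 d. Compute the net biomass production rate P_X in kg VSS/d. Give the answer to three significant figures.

P_X ≈ 174 kg VSS/d

From the Monod/SRT balance for a CMAS, S = K_s·(1+k_d θ_c)/[θ_c·(Y k − k_d) − 1] = 75.9 × (1 + 0.0883 × 13.2) / [13.2 × (0.525 × 8.82 − 0.0883) − 1] = 164.4 / 58.96 = 2.788 mg/L.
The observed yield is Y_obs = Y/(1 + k_d·θ_c) = 0.525 / (1 + 0.0883 × 13.2) = 0.525 / 2.166 = 0.2424 g VSS per g BOD₅ removed.
Q·(S₀ − S) = 536 × (1340 − 2.79) × 10⁻³ = 716.7 kg/d removed.
So the net sludge growth is P_X = 0.2424 × 716.7 = 173.8 kg VSS/d.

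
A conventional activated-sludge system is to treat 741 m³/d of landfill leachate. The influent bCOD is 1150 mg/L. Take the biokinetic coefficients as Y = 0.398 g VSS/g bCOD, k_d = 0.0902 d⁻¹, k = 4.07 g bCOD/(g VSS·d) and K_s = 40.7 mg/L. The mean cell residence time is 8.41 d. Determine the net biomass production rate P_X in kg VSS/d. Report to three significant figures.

P_X ≈ 192 kg VSS/d

From the Monod/SRT balance for a CMAS, S = K_s·(1+k_d θ_c)/[θ_c·(Y k − k_d) − 1] = 40.7 × (1 + 0.0902 × 8.41) / [8.41 × (0.398 × 4.07 − 0.0902) − 1] = 71.57 / 11.86 = 6.033 mg/L.
Observed yield with endogenous decay: Y_obs = Y / (1 + k_d·θ_c) = 0.398 / (1 + 0.0902 × 8.41) = 0.398 / 1.759 = 0.2263 g VSS/g bCOD.
Mass of bCOD removed per day: Q(S₀ − S) = 741 × 1144 g/m³ = 847.7 kg/d.
So the net sludge growth is P_X = 0.2263 × 847.7 = 191.8 kg VSS/d.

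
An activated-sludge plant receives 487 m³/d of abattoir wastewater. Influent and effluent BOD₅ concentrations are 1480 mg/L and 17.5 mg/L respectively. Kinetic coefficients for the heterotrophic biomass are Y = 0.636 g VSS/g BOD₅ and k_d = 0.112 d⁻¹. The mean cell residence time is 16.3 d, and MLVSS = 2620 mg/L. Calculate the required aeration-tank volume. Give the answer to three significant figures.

V ≈ 997 m³

From the SRT design equation V = Y Q (S₀−S) θ_c / [X (1 + k_d θ_c)] = 0.636 × 487 × (1480 − 17.5) × 16.3 / [2620 × (1 + 0.112 × 16.3)] = 7.38×10^6 / 7403 = 997.4 m³.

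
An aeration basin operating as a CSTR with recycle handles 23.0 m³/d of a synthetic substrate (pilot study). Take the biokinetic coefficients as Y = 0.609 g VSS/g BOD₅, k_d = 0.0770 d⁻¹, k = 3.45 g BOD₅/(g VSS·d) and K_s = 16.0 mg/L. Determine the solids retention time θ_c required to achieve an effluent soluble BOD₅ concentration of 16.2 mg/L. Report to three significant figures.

Specific growth rate at S = 16.2 mg/L: μ = YkS/(K_s+S) = 0.609·3.45·16.2/(16.0+16.2) = 1.057 d⁻¹.
θ_c = 1/(μ − k_d) = 1/(1.057 − 0.0770) = 1/0.9800 = 1.020 d.

θ_c ≈ 1.02 d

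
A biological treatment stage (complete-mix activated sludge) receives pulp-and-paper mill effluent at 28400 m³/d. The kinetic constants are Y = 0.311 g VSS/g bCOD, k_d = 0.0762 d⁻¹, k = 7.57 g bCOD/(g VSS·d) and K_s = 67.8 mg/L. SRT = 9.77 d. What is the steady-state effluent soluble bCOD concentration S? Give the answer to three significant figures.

Effluent substrate depends only on kinetics and SRT: S = K_s(1 + k_d θ_c) / [θ_c(Yk − k_d) − 1] = 67.8 × (1 + 0.0762 × 9.77) / [9.77 × (0.311 × 7.57 − 0.0762) − 1] = 118.3 / 21.26 = 5.564 mg/L.

S ≈ 5.56 mg/L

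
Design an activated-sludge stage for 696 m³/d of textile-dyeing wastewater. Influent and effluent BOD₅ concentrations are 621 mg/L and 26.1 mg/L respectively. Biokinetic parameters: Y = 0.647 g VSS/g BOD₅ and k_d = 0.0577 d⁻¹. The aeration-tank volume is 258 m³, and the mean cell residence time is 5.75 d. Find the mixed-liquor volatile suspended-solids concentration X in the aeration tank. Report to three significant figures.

X = Y·Q·ΔS·θ_c / [V·(1 + k_d θ_c)] = 0.647 × 696 × (621 − 26.1) × 5.75 / [258 × (1 + 0.0577 × 5.75)] = 4483 mg/L.

X ≈ 4480 mg/L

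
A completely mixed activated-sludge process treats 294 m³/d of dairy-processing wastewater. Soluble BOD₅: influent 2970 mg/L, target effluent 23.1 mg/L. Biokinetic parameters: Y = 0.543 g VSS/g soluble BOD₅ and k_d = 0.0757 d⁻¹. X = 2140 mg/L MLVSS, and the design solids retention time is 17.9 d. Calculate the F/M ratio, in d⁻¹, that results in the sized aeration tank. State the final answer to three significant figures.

From the SRT design equation V = Y Q (S₀−S) θ_c / [X (1 + k_d θ_c)] = 0.543 × 294 × (2970 − 23.1) × 17.9 / [2140 × (1 + 0.0757 × 17.9)] = 8.42×10^6 / 5040 = 1671 m³.
F/M = Q·S₀ / (V·X) = 294 × 2970 / (1671 × 2140) = 0.2442 g soluble BOD₅·(g VSS·d)⁻¹.

F/M ≈ 0.244 d⁻¹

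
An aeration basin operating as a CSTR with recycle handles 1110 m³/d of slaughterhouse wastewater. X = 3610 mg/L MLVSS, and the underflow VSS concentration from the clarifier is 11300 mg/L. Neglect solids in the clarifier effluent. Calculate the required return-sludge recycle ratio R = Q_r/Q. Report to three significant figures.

Solids balance on the clarifier gives (1+R)X = R·X_r, so R = X/(X_r − X) = 3610 / (11300 − 3610) = 0.4694.

R ≈ 0.469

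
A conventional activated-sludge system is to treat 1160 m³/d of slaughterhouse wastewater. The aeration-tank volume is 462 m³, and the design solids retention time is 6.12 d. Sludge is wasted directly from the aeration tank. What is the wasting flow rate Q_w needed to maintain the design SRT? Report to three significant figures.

For wasting at MLVSS concentration, Q_w = V/θ_c = 462.0/6.12 = 75.49 m³/d.

Q_w ≈ 75.5 m³/d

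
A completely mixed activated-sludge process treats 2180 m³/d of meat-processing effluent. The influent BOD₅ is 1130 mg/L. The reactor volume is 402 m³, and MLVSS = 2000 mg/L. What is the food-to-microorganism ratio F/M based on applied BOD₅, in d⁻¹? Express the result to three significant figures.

F/M ≈ 3.06 d⁻¹

Food-to-microorganism ratio F/M = Q S₀ / (V X) = 2180 × 1130 / (402.0 × 2000) = 3.064 d⁻¹.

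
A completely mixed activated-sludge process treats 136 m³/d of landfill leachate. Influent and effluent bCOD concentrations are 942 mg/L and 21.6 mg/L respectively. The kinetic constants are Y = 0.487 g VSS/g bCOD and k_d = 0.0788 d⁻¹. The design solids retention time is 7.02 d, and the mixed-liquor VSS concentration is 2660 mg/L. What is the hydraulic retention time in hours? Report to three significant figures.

From the SRT design equation V = Y Q (S₀−S) θ_c / [X (1 + k_d θ_c)] = 0.487 × 136 × (942 − 21.6) × 7.02 / [2660 × (1 + 0.0788 × 7.02)] = 4.28×10^5 / 4131 = 103.6 m³.
τ = V/Q = 103.6/136 = 0.7616 d, or 18.28 h.

τ ≈ 18.3 h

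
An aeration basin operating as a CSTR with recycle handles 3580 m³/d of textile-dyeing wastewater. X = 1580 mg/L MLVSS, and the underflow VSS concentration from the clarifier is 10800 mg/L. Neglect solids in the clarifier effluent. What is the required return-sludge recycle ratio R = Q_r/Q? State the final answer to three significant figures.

R ≈ 0.171

Solids balance on the clarifier gives (1+R)X = R·X_r, so R = X/(X_r − X) = 1580 / (10800 − 1580) = 0.1714.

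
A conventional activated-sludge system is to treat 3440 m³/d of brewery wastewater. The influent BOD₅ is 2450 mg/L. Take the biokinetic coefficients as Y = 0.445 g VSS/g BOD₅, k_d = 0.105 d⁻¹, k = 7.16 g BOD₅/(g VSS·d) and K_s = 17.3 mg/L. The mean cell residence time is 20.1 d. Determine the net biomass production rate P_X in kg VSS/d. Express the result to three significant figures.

P_X ≈ 1210 kg VSS/d

For a completely mixed reactor with recycle the Lawrence–McCarty relation gives S = K_s·(1 + k_d·θ_c) / [θ_c·(Y·k − k_d) − 1] = 17.3 × (1 + 0.105 × 20.1) / [20.1 × (0.445 × 7.16 − 0.105) − 1] = 53.81 / 60.93 = 0.8831 mg/L.
The observed yield is Y_obs = Y/(1 + k_d·θ_c) = 0.445 / (1 + 0.105 × 20.1) = 0.445 / 3.111 = 0.1431 g VSS per g BOD₅ removed.
Mass of BOD₅ removed per day: Q(S₀ − S) = 3440 × 2449 g/m³ = 8425 kg/d.
So the net sludge growth is P_X = 0.1431 × 8425 = 1205 kg VSS/d.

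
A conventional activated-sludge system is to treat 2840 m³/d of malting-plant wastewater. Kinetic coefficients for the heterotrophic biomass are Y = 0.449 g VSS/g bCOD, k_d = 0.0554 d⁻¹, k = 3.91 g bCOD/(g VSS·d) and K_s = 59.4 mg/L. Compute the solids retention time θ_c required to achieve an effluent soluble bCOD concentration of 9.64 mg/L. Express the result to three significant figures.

θ_c ≈ 5.27 d

From 1/θ_c = Y·k·S/(K_s + S) − k_d: Y·k·S/(K_s+S) = 0.449 × 3.91 × 9.64 / (59.4 + 9.64) = 0.2451 d⁻¹.
1/θ_c = 0.2451 − 0.0554 = 0.1897 d⁻¹, so θ_c = 5.271 d.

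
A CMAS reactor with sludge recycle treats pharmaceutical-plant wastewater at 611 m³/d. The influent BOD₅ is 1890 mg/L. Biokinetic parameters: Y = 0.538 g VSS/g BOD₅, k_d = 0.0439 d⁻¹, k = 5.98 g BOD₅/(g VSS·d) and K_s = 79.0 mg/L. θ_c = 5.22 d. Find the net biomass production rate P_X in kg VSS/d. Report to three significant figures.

P_X ≈ 504 kg VSS/d

For a completely mixed reactor with recycle the Lawrence–McCarty relation gives S = K_s·(1 + k_d·θ_c) / [θ_c·(Y·k − k_d) − 1] = 79.0 × (1 + 0.0439 × 5.22) / [5.22 × (0.538 × 5.98 − 0.0439) − 1] = 97.10 / 15.56 = 6.239 mg/L.
The observed yield is Y_obs = Y/(1 + k_d·θ_c) = 0.538 / (1 + 0.0439 × 5.22) = 0.538 / 1.229 = 0.4377 g VSS per g BOD₅ removed.
ΔS = 1890 − 6.24 = 1884 mg/L, so the substrate removal rate is 611 × 1884/1000 = 1151 kg BOD₅/d.
Biomass produced: P_X = Y_obs·Q·ΔS = 0.4377 × 1151 ≈ 503.8 kg VSS/d.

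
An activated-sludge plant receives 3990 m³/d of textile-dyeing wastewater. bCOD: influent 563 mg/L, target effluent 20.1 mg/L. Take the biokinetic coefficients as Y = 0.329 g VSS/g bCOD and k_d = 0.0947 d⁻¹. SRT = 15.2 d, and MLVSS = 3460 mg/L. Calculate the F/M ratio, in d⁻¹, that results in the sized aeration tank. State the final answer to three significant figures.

F/M ≈ 0.506 d⁻¹

Rearranging the biomass balance for a CMAS with decay, V = Y·Q·ΔS·θ_c / [X·(1+k_d θ_c)] = 0.329 × 3990 × (563 − 20.1) × 15.2 / [3460 × (1 + 0.0947 × 15.2)] = 1.08×10^7 / 8440 = 1283 m³.
Food-to-microorganism ratio F/M = Q S₀ / (V X) = 3990 × 563 / (1283 × 3460) = 0.5059 d⁻¹.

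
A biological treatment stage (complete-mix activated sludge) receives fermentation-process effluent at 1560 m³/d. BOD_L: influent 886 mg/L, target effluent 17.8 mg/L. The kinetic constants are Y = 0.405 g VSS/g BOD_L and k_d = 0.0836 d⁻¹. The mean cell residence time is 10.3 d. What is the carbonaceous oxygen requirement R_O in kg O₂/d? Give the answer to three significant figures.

R_O ≈ 936 kg O₂/d

Observed yield with endogenous decay: Y_obs = Y / (1 + k_d·θ_c) = 0.405 / (1 + 0.0836 × 10.3) = 0.405 / 1.861 = 0.2176 g VSS/g BOD_L.
Q·(S₀ − S) = 1560 × (886 − 17.8) × 10⁻³ = 1354 kg/d removed.
P_X = Y_obs·Q·(S₀ − S) = 0.2176 × 1354 = 294.7 kg VSS/d.
R_O = Q·ΔS − 1.42 P_X = 1354 − 418.5 = 935.9 kg O₂/d.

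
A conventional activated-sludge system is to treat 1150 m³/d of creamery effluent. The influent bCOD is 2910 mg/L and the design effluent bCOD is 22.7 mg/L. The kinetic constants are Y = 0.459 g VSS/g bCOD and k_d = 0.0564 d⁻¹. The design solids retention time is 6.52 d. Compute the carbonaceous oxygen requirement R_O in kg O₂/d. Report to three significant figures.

Observed yield with endogenous decay: Y_obs = Y / (1 + k_d·θ_c) = 0.459 / (1 + 0.0564 × 6.52) = 0.459 / 1.368 = 0.3356 g VSS/g bCOD.
Substrate removed = Q·(S₀ − S) = 1150 m³/d × (2910 − 22.7) g/m³ = 3.32×10^6 g/d = 3320 kg/d.
Net sludge production P_X = 0.3356 × 3320 = 1114 kg VSS/d.
Carbonaceous O₂ demand = substrate oxidised − cell-mass equivalent = 3320 − 1.42 × 1114 = 1738 kg O₂/d.

R_O ≈ 1740 kg O₂/d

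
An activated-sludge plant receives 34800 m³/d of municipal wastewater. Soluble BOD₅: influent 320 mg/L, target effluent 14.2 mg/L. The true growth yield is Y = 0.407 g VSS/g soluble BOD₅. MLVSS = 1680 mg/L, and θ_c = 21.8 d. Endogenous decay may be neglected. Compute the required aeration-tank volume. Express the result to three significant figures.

Biomass mass balance (decay neglected): V·X = Y·Q·(S₀ − S)·θ_c, so V = 0.407 × 34800 × (320 − 14.2) × 21.8 / 1680 = 56203 m³.

V ≈ 56200 m³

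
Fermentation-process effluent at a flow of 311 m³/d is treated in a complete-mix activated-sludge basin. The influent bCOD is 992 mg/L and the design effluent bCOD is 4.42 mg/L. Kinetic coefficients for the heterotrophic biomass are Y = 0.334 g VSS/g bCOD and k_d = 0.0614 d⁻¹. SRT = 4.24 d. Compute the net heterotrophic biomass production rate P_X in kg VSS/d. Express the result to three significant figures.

P_X ≈ 81.4 kg VSS/d

Y_obs = Y / (1 + k_d θ_c) = 0.334 / (1 + 0.0614 × 4.24) = 0.334 / 1.260 = 0.2650.
Q·(S₀ − S) = 311 × (992 − 4.42) × 10⁻³ = 307.1 kg/d removed.
So the net sludge growth is P_X = 0.2650 × 307.1 = 81.39 kg VSS/d.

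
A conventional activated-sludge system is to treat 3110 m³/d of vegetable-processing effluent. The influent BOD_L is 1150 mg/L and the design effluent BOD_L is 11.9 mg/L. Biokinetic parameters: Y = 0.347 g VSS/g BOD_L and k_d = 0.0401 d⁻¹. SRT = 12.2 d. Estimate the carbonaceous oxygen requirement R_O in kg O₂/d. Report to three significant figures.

Y_obs = Y / (1 + k_d θ_c) = 0.347 / (1 + 0.0401 × 12.2) = 0.347 / 1.489 = 0.2330.
Q·(S₀ − S) = 3110 × (1150 − 11.9) × 10⁻³ = 3539 kg/d removed.
Net sludge production P_X = 0.2330 × 3539 = 824.7 kg VSS/d.
Carbonaceous O₂ demand = substrate oxidised − cell-mass equivalent = 3539 − 1.42 × 824.7 = 2368 kg O₂/d.

R_O ≈ 2370 kg O₂/d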